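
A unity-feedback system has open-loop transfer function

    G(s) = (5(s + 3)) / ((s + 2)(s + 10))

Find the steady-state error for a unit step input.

e_ss = 0.5714

G(s) has no poles at the origin.
This is a Type 0 system. Kp = lim_{s→0} G(s) = 15/20 = 3/4.
e_ss = 1/(1 + Kp) = 1/(1 + 3/4) = 4/7 ≈ 0.5714.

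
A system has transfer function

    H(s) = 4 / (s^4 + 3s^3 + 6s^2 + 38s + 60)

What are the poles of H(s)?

s = 1 ± 3j, -3, -2

The poles are the roots of the denominator s^4 + 3s^3 + 6s^2 + 38s + 60 = 0.
Trying s = -3: the polynomial evaluates to 0, so (s + 3) is a factor.
Dividing out leaves s^3 + 6s + 20 = 0.
This factors further as (s^2 - 2s + 10)(s + 2) = 0.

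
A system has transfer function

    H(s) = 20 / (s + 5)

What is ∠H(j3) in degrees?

At s = j3: numerator = 20, denominator = 5 + j3.
∠H = ∠num − ∠den = 0° − (30.964°) = -30.96°.

∠H(j3) ≈ -30.96°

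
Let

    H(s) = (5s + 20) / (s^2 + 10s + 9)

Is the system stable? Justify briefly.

stable

The denominator s^2 + 10s + 9 factors as (s + 1)(s + 9), giving poles at s = -1, -9.
Since all poles lie strictly in the left half-plane, the system is stable.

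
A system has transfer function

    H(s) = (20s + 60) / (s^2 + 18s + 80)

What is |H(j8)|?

|H(j8)| ≈ 1.179

Substitute s = j8: numerator = 60 + j160, denominator = 16 + j144.
|H(j8)| = |60 + j160| / |16 + j144| = 170.88 / 144.89 ≈ 1.179.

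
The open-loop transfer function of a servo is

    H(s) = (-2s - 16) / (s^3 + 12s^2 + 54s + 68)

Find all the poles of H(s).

s = -5 + 3j, -5 - 3j, -2

The poles are the roots of the denominator s^3 + 12s^2 + 54s + 68 = 0.
Trying s = -2: the polynomial evaluates to 0, so (s + 2) is a factor.
Dividing out leaves s^2 + 10s + 34 = 0.
The quadratic formula then gives s = -5 ± 3j.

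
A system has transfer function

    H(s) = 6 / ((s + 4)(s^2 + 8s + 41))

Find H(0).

H(0) = 3/82 ≈ 0.03659

At s = 0 each factor (s + a) contributes a and each (s^2 + bs + c) contributes c.
H(0) = 6·1 / ((4) · (41)) = 6/164 = 3/82.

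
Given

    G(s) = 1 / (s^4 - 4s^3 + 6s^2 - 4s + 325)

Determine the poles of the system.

s = 4 + 3j, 4 - 3j, -2 + 3j, -2 - 3j

The poles are the roots of the denominator s^4 - 4s^3 + 6s^2 - 4s + 325 = 0.
No real roots exist; factor into two real quadratics: (s^2 - 8s + 25)(s^2 + 4s + 13) = 0.
Each quadratic gives a conjugate pair via the quadratic formula.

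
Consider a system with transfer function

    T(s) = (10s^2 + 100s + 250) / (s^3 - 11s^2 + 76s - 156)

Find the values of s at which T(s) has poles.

s = 4 ± 6j, 3

The poles are the roots of the denominator s^3 - 11s^2 + 76s - 156 = 0.
Trying s = 3: the polynomial evaluates to 0, so (s - 3) is a factor.
Dividing out leaves s^2 - 8s + 52 = 0.
The quadratic formula then gives s = 4 ± 6j.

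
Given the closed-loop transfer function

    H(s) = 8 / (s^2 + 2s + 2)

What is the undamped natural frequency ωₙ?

Compare the denominator to the standard form s^2 + 2ζωₙs + ωₙ².
ωₙ² = 2, so ωₙ = √2 ≈ 1.414 rad/s.

ωₙ ≈ 1.414 rad/s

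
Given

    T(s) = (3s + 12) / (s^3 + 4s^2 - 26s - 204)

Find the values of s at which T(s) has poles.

The poles are the roots of the denominator s^3 + 4s^2 - 26s - 204 = 0.
Trying s = 6: the polynomial evaluates to 0, so (s - 6) is a factor.
Dividing out leaves s^2 + 10s + 34 = 0.
The quadratic formula then gives s = -5 ± 3j.

s = -5 + 3j, -5 - 3j, 6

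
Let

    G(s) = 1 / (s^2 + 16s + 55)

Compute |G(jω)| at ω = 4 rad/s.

|G(j4)| ≈ 0.01334

Substitute s = j4: numerator = 1, denominator = 39 + j64.
|G(j4)| = |1| / |39 + j64| = 1 / 74.947 ≈ 0.01334.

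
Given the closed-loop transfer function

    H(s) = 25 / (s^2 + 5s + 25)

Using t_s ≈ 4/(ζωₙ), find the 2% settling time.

Comparing s^2 + 5s + 25 to s^2 + 2ζωₙs + ωₙ²: ωₙ = 5 rad/s and ζ = 5/(2·5) = 0.5.
ζωₙ = 5/2 = 2.5, so t_s ≈ 4/(ζωₙ) = 4/2.5 = 1.600 s.

t_s ≈ 1.600 s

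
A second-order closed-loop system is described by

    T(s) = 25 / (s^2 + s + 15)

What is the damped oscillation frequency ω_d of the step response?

ω_d ≈ 3.841 rad/s

Comparing s^2 + s + 15 to s^2 + 2ζωₙs + ωₙ²: ωₙ = √15 ≈ 3.873 rad/s and ζ = 1/(2·√15) ≈ 0.1291.
ζωₙ = 1/2 = 0.5, so ω_d = ωₙ√(1−ζ²) = √(ωₙ² − (ζωₙ)²) = √(15 − 0.5²) = √14.75 ≈ 3.841 rad/s.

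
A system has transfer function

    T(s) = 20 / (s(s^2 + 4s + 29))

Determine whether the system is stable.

The poles can be read from the denominator factors: s = 0, -2 + 5j, -2 - 5j.
Since the simple pole(s) at s = 0 lie on the jω-axis with none in the right half-plane, the system is marginally stable.

marginally stable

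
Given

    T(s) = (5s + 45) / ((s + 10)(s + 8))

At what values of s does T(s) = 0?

s = -9

Set the numerator to zero: 5s + 45 = 0, i.e. 5·(s + 9) = 0.
So s = -9.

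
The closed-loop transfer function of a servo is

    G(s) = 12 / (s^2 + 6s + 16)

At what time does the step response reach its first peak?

Comparing s^2 + 6s + 16 to s^2 + 2ζωₙs + ωₙ²: ωₙ = 4 rad/s and ζ = 6/(2·4) = 0.75.
ζωₙ = 6/2 = 3, so ω_d = ωₙ√(1−ζ²) = √(ωₙ² − (ζωₙ)²) = √(16 − 3²) = √7 ≈ 2.646 rad/s.
t_p = π/ω_d = π/2.646 ≈ 1.187 s.

t_p ≈ 1.187 s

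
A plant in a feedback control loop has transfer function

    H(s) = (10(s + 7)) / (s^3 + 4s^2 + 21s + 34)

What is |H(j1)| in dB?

|H(j1)|_dB ≈ 5.85 dB

Substitute s = j1: numerator = 70 + j10, denominator = 30 + j20.
|H(j1)| = |70 + j10| / |30 + j20| = 70.711 / 36.056 ≈ 1.961.
In decibels: 20·log₁₀(1.961) ≈ 5.85 dB.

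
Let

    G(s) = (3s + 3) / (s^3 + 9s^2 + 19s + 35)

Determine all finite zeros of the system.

s = -1

Set the numerator to zero: 3s + 3 = 0, i.e. 3·(s + 1) = 0.
So s = -1.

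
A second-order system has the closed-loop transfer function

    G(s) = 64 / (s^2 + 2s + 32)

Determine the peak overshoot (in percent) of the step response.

Comparing s^2 + 2s + 32 to s^2 + 2ζωₙs + ωₙ²: ωₙ = √32 ≈ 5.657 rad/s and ζ = 2/(2·√32) ≈ 0.1768.
%OS = 100·exp(−πζ/√(1−ζ²)) = 100·exp(−π·0.1768/√(1−0.1768²)) ≈ 56.9%.

%OS ≈ 56.9%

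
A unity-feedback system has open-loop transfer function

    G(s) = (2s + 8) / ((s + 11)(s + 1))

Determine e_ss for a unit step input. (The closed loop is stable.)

e_ss = 0.5789

G(s) has no poles at the origin.
This is a Type 0 system. Kp = lim_{s→0} G(s) = 8/11.
e_ss = 1/(1 + Kp) = 1/(1 + 8/11) = 11/19 ≈ 0.5789.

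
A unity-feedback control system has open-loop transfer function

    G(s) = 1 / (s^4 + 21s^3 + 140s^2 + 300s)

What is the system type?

Type 1

Factor s from the denominator: s^4 + 21s^3 + 140s^2 + 300s = s·(s^3 + 21s^2 + 140s + 300).
There is 1 pole at the origin, so the system is Type 1.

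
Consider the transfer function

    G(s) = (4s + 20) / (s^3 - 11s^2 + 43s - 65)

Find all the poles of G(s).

s = 3 ± 2j, 5

The poles are the roots of the denominator s^3 - 11s^2 + 43s - 65 = 0.
Trying s = 5: the polynomial evaluates to 0, so (s - 5) is a factor.
Dividing out leaves s^2 - 6s + 13 = 0.
The quadratic formula then gives s = 3 ± 2j.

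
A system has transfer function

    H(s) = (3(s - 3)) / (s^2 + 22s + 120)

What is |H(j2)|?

|H(j2)| ≈ 0.08719

Substitute s = j2: numerator = -9 + j6, denominator = 116 + j44.
|H(j2)| = |-9 + j6| / |116 + j44| = 10.817 / 124.06 ≈ 0.08719.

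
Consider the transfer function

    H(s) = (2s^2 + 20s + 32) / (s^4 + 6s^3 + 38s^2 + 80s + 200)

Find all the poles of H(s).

s = -2 + 4j, -2 - 4j, -1 + 3j, -1 - 3j

The poles are the roots of the denominator s^4 + 6s^3 + 38s^2 + 80s + 200 = 0.
No real roots exist; factor into two real quadratics: (s^2 + 4s + 20)(s^2 + 2s + 10) = 0.
Each quadratic gives a conjugate pair via the quadratic formula.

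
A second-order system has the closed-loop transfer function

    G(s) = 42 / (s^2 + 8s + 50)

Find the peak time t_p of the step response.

t_p ≈ 0.5388 s

Comparing s^2 + 8s + 50 to s^2 + 2ζωₙs + ωₙ²: ωₙ = √50 ≈ 7.071 rad/s and ζ = 8/(2·√50) ≈ 0.5657.
ζωₙ = 8/2 = 4, so ω_d = ωₙ√(1−ζ²) = √(ωₙ² − (ζωₙ)²) = √(50 − 4²) = √34 ≈ 5.831 rad/s.
t_p = π/ω_d = π/5.831 ≈ 0.5388 s.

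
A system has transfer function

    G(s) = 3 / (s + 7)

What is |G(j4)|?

Substitute s = j4: numerator = 3, denominator = 7 + j4.
|G(j4)| = |3| / |7 + j4| = 3 / 8.0623 ≈ 0.3721.

|G(j4)| ≈ 0.3721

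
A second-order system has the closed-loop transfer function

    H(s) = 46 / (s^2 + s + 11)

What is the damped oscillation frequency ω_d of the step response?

ω_d ≈ 3.279 rad/s

Comparing s^2 + s + 11 to s^2 + 2ζωₙs + ωₙ²: ωₙ = √11 ≈ 3.317 rad/s and ζ = 1/(2·√11) ≈ 0.1508.
ζωₙ = 1/2 = 0.5, so ω_d = ωₙ√(1−ζ²) = √(ωₙ² − (ζωₙ)²) = √(11 − 0.5²) = √10.75 ≈ 3.279 rad/s.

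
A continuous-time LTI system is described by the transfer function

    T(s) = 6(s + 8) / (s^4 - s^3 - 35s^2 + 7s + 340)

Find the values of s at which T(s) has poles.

The poles are the roots of the denominator s^4 - s^3 - 35s^2 + 7s + 340 = 0.
Trying s = 5: the polynomial evaluates to 0, so (s - 5) is a factor.
Dividing out leaves s^3 + 4s^2 - 15s - 68 = 0.
This factors further as (s^2 + 8s + 17)(s - 4) = 0.

s = -4 + j, -4 - j, 5, 4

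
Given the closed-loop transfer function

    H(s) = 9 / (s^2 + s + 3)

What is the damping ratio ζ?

Compare the denominator to the standard form s^2 + 2ζωₙs + ωₙ².
ωₙ² = 3, so ωₙ = √3 ≈ 1.732 rad/s.
2ζωₙ = 1, so ζ = 1/(2·√3) ≈ 0.2887.

ζ ≈ 0.2887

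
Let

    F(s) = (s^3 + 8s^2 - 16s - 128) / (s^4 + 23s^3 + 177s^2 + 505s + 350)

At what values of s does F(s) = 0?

s = -4, 4, -8

Set the numerator to zero: s^3 + 8s^2 - 16s - 128 = 0.
Factoring: (s + 4)(s - 4)(s + 8) = 0.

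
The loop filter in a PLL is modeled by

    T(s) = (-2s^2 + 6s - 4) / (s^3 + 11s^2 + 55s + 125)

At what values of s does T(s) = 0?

Set the numerator to zero: -2s^2 + 6s - 4 = 0, i.e. -2·(s^2 - 3s + 2) = 0.
Factoring: (s - 2)(s - 1) = 0.

s = 2, 1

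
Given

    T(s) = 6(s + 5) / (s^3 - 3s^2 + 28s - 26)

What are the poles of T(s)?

The poles are the roots of the denominator s^3 - 3s^2 + 28s - 26 = 0.
Trying s = 1: the polynomial evaluates to 0, so (s - 1) is a factor.
Dividing out leaves s^2 - 2s + 26 = 0.
The quadratic formula then gives s = 1 ± 5j.

s = 1 + 5j, 1 - 5j, 1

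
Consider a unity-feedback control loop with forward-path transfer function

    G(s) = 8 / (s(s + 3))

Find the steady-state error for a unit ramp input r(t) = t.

G(s) has one pole at the origin.
This is a Type 1 system. Kv = lim_{s→0} s·G(s) = 8/3.
e_ss = 1/Kv = 1/(8/3) = 3/8 ≈ 0.3750.

e_ss = 0.3750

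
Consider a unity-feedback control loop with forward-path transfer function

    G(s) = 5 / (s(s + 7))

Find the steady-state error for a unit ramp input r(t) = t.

e_ss = 1.400

G(s) has one pole at the origin.
This is a Type 1 system. Kv = lim_{s→0} s·G(s) = 5/7.
e_ss = 1/Kv = 1/(5/7) = 7/5 ≈ 1.400.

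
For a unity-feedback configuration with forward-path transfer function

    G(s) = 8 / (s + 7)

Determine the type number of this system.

Type 0

The denominator has no factor of s at the origin — no free integrator — so this is a Type 0 system.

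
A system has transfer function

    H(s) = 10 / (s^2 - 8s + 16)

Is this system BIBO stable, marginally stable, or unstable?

The denominator s^2 - 8s + 16 factors as (s - 4)^2, giving poles at s = 4, 4.
Since the pole(s) at s = 4, 4 lie in the right half-plane, the system is unstable.

unstable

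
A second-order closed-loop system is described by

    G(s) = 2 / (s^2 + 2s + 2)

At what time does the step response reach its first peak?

t_p ≈ 3.142 s

Comparing s^2 + 2s + 2 to s^2 + 2ζωₙs + ωₙ²: ωₙ = √2 ≈ 1.414 rad/s and ζ = 2/(2·√2) ≈ 0.7071.
ζωₙ = 2/2 = 1, so ω_d = ωₙ√(1−ζ²) = √(ωₙ² − (ζωₙ)²) = √(2 − 1²) = √1 = 1 rad/s.
t_p = π/ω_d = π/1 ≈ 3.142 s.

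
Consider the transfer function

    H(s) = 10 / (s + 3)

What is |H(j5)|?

Substitute s = j5: numerator = 10, denominator = 3 + j5.
|H(j5)| = |10| / |3 + j5| = 10 / 5.8310 ≈ 1.715.

|H(j5)| ≈ 1.715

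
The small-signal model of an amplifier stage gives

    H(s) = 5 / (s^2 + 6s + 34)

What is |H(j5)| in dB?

Substitute s = j5: numerator = 5, denominator = 9 + j30.
|H(j5)| = |5| / |9 + j30| = 5 / 31.321 ≈ 0.1596.
In decibels: 20·log₁₀(0.1596) ≈ -15.9 dB.

|H(j5)|_dB ≈ -15.9 dB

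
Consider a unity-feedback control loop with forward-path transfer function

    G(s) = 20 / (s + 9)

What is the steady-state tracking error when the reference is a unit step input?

G(s) has no poles at the origin.
This is a Type 0 system. Kp = lim_{s→0} G(s) = 20/9.
e_ss = 1/(1 + Kp) = 1/(1 + 20/9) = 9/29 ≈ 0.3103.

e_ss = 0.3103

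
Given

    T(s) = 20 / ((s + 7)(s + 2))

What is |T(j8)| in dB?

Substitute s = j8: numerator = 20, denominator = -50 + j72.
|T(j8)| = |20| / |-50 + j72| = 20 / 87.658 ≈ 0.2282.
In decibels: 20·log₁₀(0.2282) ≈ -12.8 dB.

|T(j8)|_dB ≈ -12.8 dB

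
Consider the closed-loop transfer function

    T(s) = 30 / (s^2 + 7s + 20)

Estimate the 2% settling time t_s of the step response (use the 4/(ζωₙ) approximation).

Comparing s^2 + 7s + 20 to s^2 + 2ζωₙs + ωₙ²: ωₙ = √20 ≈ 4.472 rad/s and ζ = 7/(2·√20) ≈ 0.7826.
ζωₙ = 7/2 = 3.5, so t_s ≈ 4/(ζωₙ) = 4/3.5 ≈ 1.143 s.

t_s ≈ 1.143 s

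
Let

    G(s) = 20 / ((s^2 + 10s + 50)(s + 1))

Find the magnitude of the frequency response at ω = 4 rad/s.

|G(j4)| ≈ 0.09240

Substitute s = j4: numerator = 20, denominator = -126 + j176.
|G(j4)| = |20| / |-126 + j176| = 20 / 216.45 ≈ 0.09240.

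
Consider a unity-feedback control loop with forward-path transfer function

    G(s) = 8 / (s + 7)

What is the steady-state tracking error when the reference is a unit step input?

G(s) has no poles at the origin.
This is a Type 0 system. Kp = lim_{s→0} G(s) = 8/7.
e_ss = 1/(1 + Kp) = 1/(1 + 8/7) = 7/15 ≈ 0.4667.

e_ss = 0.4667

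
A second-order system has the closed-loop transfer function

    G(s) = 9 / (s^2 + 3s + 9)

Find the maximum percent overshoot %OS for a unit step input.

%OS ≈ 16.3%

Comparing s^2 + 3s + 9 to s^2 + 2ζωₙs + ωₙ²: ωₙ = 3 rad/s and ζ = 3/(2·3) = 0.5.
%OS = 100·exp(−πζ/√(1−ζ²)) = 100·exp(−π·0.5/√(1−0.5²)) ≈ 16.3%.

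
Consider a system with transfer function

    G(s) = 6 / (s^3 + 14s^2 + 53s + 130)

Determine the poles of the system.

The poles are the roots of the denominator s^3 + 14s^2 + 53s + 130 = 0.
Trying s = -10: the polynomial evaluates to 0, so (s + 10) is a factor.
Dividing out leaves s^2 + 4s + 13 = 0.
The quadratic formula then gives s = -2 ± 3j.

s = -2 ± 3j, -10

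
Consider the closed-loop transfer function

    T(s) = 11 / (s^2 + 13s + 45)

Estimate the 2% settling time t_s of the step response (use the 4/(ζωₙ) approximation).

Comparing s^2 + 13s + 45 to s^2 + 2ζωₙs + ωₙ²: ωₙ = √45 ≈ 6.708 rad/s and ζ = 13/(2·√45) ≈ 0.9690.
ζωₙ = 13/2 = 6.5, so t_s ≈ 4/(ζωₙ) = 4/6.5 ≈ 0.6154 s.

t_s ≈ 0.6154 s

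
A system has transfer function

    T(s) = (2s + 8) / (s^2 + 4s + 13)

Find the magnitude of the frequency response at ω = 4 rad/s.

|T(j4)| ≈ 0.6950

Substitute s = j4: numerator = 8 + j8, denominator = -3 + j16.
|T(j4)| = |8 + j8| / |-3 + j16| = 11.314 / 16.279 ≈ 0.6950.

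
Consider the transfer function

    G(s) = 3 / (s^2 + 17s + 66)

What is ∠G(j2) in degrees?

At s = j2: numerator = 3, denominator = 62 + j34.
∠G = ∠num − ∠den = 0° − (28.740°) = -28.74°.

∠G(j2) ≈ -28.74°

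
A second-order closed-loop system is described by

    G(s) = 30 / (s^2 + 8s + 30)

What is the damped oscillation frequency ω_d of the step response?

Comparing s^2 + 8s + 30 to s^2 + 2ζωₙs + ωₙ²: ωₙ = √30 ≈ 5.477 rad/s and ζ = 8/(2·√30) ≈ 0.7303.
ζωₙ = 8/2 = 4, so ω_d = ωₙ√(1−ζ²) = √(ωₙ² − (ζωₙ)²) = √(30 − 4²) = √14 ≈ 3.742 rad/s.

ω_d ≈ 3.742 rad/s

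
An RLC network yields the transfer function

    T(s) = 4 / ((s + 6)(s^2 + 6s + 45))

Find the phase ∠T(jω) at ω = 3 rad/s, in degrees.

At s = j3: numerator = 4, denominator = 162 + j216.
∠T = ∠num − ∠den = 0° − (53.130°) = -53.13°.

∠T(j3) ≈ -53.13°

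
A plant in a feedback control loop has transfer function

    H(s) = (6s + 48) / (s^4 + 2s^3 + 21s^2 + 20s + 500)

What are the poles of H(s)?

The poles are the roots of the denominator s^4 + 2s^3 + 21s^2 + 20s + 500 = 0.
No real roots exist; factor into two real quadratics: (s^2 - 4s + 20)(s^2 + 6s + 25) = 0.
Each quadratic gives a conjugate pair via the quadratic formula.

s = 2 + 4j, 2 - 4j, -3 + 4j, -3 - 4j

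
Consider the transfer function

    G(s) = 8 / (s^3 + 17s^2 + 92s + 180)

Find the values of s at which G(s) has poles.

s = -4 ± 2j, -9

The poles are the roots of the denominator s^3 + 17s^2 + 92s + 180 = 0.
Trying s = -9: the polynomial evaluates to 0, so (s + 9) is a factor.
Dividing out leaves s^2 + 8s + 20 = 0.
The quadratic formula then gives s = -4 ± 2j.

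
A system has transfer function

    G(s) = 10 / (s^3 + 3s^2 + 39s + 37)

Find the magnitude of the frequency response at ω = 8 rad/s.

|G(j8)| ≈ 0.03952

Substitute s = j8: numerator = 10, denominator = -155 - j200.
|G(j8)| = |10| / |-155 - j200| = 10 / 253.03 ≈ 0.03952.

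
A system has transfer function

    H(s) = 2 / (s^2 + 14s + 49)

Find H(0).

Set s = 0: H(0) = (2) / (49) = 2/49.

H(0) = 2/49 ≈ 0.04082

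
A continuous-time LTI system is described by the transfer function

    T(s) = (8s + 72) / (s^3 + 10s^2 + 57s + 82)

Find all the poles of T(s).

The poles are the roots of the denominator s^3 + 10s^2 + 57s + 82 = 0.
Trying s = -2: the polynomial evaluates to 0, so (s + 2) is a factor.
Dividing out leaves s^2 + 8s + 41 = 0.
The quadratic formula then gives s = -4 ± 5j.

s = -4 ± 5j, -2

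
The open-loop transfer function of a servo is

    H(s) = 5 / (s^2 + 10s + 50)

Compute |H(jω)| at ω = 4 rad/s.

Substitute s = j4: numerator = 5, denominator = 34 + j40.
|H(j4)| = |5| / |34 + j40| = 5 / 52.498 ≈ 0.09524.

|H(j4)| ≈ 0.09524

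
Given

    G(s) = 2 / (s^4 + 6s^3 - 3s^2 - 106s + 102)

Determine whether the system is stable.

The denominator s^4 + 6s^3 - 3s^2 - 106s + 102 factors as (s^2 + 10s + 34)(s - 3)(s - 1), giving poles at s = -5 ± 3j, 3, 1.
Since the pole(s) at s = 3, 1 lie in the right half-plane, the system is unstable.

unstable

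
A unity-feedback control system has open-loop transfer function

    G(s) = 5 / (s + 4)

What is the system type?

The denominator has no factor of s at the origin — no free integrator — so this is a Type 0 system.

Type 0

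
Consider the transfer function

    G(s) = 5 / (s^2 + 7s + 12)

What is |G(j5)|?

|G(j5)| ≈ 0.1339

Substitute s = j5: numerator = 5, denominator = -13 + j35.
|G(j5)| = |5| / |-13 + j35| = 5 / 37.336 ≈ 0.1339.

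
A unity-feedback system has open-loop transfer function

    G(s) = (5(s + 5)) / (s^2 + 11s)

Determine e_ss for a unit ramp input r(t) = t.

e_ss = 0.4400

G(s) has one pole at the origin.
This is a Type 1 system. Kv = lim_{s→0} s·G(s) = 25/11.
e_ss = 1/Kv = 1/(25/11) = 11/25 ≈ 0.4400.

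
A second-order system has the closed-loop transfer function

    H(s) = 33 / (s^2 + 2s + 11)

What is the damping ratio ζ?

Compare the denominator to the standard form s^2 + 2ζωₙs + ωₙ².
ωₙ² = 11, so ωₙ = √11 ≈ 3.317 rad/s.
2ζωₙ = 2, so ζ = 2/(2·√11) ≈ 0.3015.

ζ ≈ 0.3015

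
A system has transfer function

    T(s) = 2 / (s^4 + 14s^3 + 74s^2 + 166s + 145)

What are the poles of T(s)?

s = -2 ± j, -5 ± 2j

The poles are the roots of the denominator s^4 + 14s^3 + 74s^2 + 166s + 145 = 0.
No real roots exist; factor into two real quadratics: (s^2 + 4s + 5)(s^2 + 10s + 29) = 0.
Each quadratic gives a conjugate pair via the quadratic formula.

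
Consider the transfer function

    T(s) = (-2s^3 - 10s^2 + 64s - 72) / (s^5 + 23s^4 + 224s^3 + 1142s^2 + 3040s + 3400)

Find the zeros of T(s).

s = -9, 2, 2

Set the numerator to zero: -2s^3 - 10s^2 + 64s - 72 = 0, i.e. -2·(s^3 + 5s^2 - 32s + 36) = 0.
Factoring: (s + 9)(s - 2)^2 = 0.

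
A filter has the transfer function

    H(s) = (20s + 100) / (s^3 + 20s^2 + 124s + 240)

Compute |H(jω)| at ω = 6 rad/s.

|H(j6)| ≈ 0.2189

Substitute s = j6: numerator = 100 + j120, denominator = -480 + j528.
|H(j6)| = |100 + j120| / |-480 + j528| = 156.20 / 713.57 ≈ 0.2189.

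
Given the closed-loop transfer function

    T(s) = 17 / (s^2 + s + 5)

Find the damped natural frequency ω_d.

ω_d ≈ 2.179 rad/s

Comparing s^2 + s + 5 to s^2 + 2ζωₙs + ωₙ²: ωₙ = √5 ≈ 2.236 rad/s and ζ = 1/(2·√5) ≈ 0.2236.
ζωₙ = 1/2 = 0.5, so ω_d = ωₙ√(1−ζ²) = √(ωₙ² − (ζωₙ)²) = √(5 − 0.5²) = √4.75 ≈ 2.179 rad/s.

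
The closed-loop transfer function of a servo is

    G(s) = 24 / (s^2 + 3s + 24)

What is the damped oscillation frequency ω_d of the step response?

ω_d ≈ 4.664 rad/s

Comparing s^2 + 3s + 24 to s^2 + 2ζωₙs + ωₙ²: ωₙ = √24 ≈ 4.899 rad/s and ζ = 3/(2·√24) ≈ 0.3062.
ζωₙ = 3/2 = 1.5, so ω_d = ωₙ√(1−ζ²) = √(ωₙ² − (ζωₙ)²) = √(24 − 1.5²) = √21.75 ≈ 4.664 rad/s.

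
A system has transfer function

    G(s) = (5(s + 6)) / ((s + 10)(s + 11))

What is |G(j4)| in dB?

|G(j4)|_dB ≈ -10.9 dB

Substitute s = j4: numerator = 30 + j20, denominator = 94 + j84.
|G(j4)| = |30 + j20| / |94 + j84| = 36.056 / 126.06 ≈ 0.2860.
In decibels: 20·log₁₀(0.2860) ≈ -10.9 dB.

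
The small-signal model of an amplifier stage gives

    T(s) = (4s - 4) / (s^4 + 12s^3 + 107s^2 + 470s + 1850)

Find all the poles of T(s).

The poles are the roots of the denominator s^4 + 12s^3 + 107s^2 + 470s + 1850 = 0.
No real roots exist; factor into two real quadratics: (s^2 + 2s + 37)(s^2 + 10s + 50) = 0.
Each quadratic gives a conjugate pair via the quadratic formula.

s = -1 + 6j, -1 - 6j, -5 + 5j, -5 - 5j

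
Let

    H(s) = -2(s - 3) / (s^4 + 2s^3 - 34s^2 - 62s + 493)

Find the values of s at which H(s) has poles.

s = 4 + j, 4 - j, -5 + 2j, -5 - 2j

The poles are the roots of the denominator s^4 + 2s^3 - 34s^2 - 62s + 493 = 0.
No real roots exist; factor into two real quadratics: (s^2 - 8s + 17)(s^2 + 10s + 29) = 0.
Each quadratic gives a conjugate pair via the quadratic formula.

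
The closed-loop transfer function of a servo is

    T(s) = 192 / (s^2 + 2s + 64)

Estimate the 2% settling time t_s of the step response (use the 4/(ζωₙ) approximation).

Comparing s^2 + 2s + 64 to s^2 + 2ζωₙs + ωₙ²: ωₙ = 8 rad/s and ζ = 2/(2·8) = 0.125.
ζωₙ = 2/2 = 1, so t_s ≈ 4/(ζωₙ) = 4/1 = 4 s.

t_s ≈ 4 s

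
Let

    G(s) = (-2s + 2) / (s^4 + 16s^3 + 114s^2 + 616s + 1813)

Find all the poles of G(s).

The poles are the roots of the denominator s^4 + 16s^3 + 114s^2 + 616s + 1813 = 0.
Trying s = -7: the polynomial evaluates to 0, so (s + 7) is a factor.
Dividing out leaves s^3 + 9s^2 + 51s + 259 = 0.
This factors further as (s + 7)(s^2 + 2s + 37) = 0.

s = -7, -7, -1 + 6j, -1 - 6j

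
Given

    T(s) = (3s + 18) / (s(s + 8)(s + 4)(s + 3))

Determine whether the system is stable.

The poles can be read from the denominator factors: s = 0, -8, -4, -3.
Since the simple pole(s) at s = 0 lie on the jω-axis with none in the right half-plane, the system is marginally stable.

marginally stable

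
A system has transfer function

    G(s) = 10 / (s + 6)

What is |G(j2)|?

|G(j2)| ≈ 1.581

Substitute s = j2: numerator = 10, denominator = 6 + j2.
|G(j2)| = |10| / |6 + j2| = 10 / 6.3246 ≈ 1.581.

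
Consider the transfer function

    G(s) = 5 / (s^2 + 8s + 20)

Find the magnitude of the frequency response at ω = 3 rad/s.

Substitute s = j3: numerator = 5, denominator = 11 + j24.
|G(j3)| = |5| / |11 + j24| = 5 / 26.401 ≈ 0.1894.

|G(j3)| ≈ 0.1894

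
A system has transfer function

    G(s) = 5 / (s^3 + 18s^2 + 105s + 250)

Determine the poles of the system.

The poles are the roots of the denominator s^3 + 18s^2 + 105s + 250 = 0.
Trying s = -10: the polynomial evaluates to 0, so (s + 10) is a factor.
Dividing out leaves s^2 + 8s + 25 = 0.
The quadratic formula then gives s = -4 ± 3j.

s = -4 + 3j, -4 - 3j, -10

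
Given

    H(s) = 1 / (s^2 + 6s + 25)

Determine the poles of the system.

s = -3 + 4j, -3 - 4j

The poles are the roots of the denominator s^2 + 6s + 25 = 0.
Using the quadratic formula: s = (-6 ± √(-64))/2 = -3 ± 4j.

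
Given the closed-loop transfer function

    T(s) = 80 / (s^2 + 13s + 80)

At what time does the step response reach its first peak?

t_p ≈ 0.5113 s

Comparing s^2 + 13s + 80 to s^2 + 2ζωₙs + ωₙ²: ωₙ = √80 ≈ 8.944 rad/s and ζ = 13/(2·√80) ≈ 0.7267.
ζωₙ = 13/2 = 6.5, so ω_d = ωₙ√(1−ζ²) = √(ωₙ² − (ζωₙ)²) = √(80 − 6.5²) = √37.75 ≈ 6.144 rad/s.
t_p = π/ω_d = π/6.144 ≈ 0.5113 s.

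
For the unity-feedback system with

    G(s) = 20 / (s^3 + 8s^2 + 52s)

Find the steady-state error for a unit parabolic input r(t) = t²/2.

G(s) has one pole at the origin.
This is a Type 1 system; Ka = lim_{s→0} s^2·G(s) = 0, so the steady-state error for a parabola input is infinite.

e_ss = ∞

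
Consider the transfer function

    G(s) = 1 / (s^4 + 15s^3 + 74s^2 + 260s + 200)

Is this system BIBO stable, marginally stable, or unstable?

stable

The denominator s^4 + 15s^3 + 74s^2 + 260s + 200 factors as (s + 1)(s^2 + 4s + 20)(s + 10), giving poles at s = -1, -2 ± 4j, -10.
Since all poles lie strictly in the left half-plane, the system is stable.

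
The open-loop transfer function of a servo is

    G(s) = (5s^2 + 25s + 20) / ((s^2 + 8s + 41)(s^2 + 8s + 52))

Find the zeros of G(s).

s = -4, -1

Set the numerator to zero: 5s^2 + 25s + 20 = 0, i.e. 5·(s^2 + 5s + 4) = 0.
Factoring: (s + 4)(s + 1) = 0.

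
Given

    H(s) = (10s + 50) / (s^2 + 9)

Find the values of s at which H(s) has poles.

s = ±3j

The poles are the roots of the denominator s^2 + 9 = 0.
Using the quadratic formula: s = (0 ± √(-36))/2 = 0 ± 3j.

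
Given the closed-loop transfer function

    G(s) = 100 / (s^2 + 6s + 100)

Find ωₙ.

ωₙ = 10 rad/s

Compare the denominator to the standard form s^2 + 2ζωₙs + ωₙ².
ωₙ² = 100, so ωₙ = 10 rad/s.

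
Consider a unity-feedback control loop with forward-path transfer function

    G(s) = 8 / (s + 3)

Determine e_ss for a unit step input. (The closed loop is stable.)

G(s) has no poles at the origin.
This is a Type 0 system. Kp = lim_{s→0} G(s) = 8/3.
e_ss = 1/(1 + Kp) = 1/(1 + 8/3) = 3/11 ≈ 0.2727.

e_ss = 0.2727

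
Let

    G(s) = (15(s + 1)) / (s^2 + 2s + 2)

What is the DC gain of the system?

Set s = 0: G(0) = (15) / (2) = 15/2.

G(0) = 15/2 ≈ 7.500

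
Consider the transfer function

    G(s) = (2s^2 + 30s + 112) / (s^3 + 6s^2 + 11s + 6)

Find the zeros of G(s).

Set the numerator to zero: 2s^2 + 30s + 112 = 0, i.e. 2·(s^2 + 15s + 56) = 0.
Factoring: (s + 7)(s + 8) = 0.

s = -7, -8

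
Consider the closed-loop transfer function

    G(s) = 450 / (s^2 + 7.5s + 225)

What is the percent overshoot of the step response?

Comparing s^2 + 7.5s + 225 to s^2 + 2ζωₙs + ωₙ²: ωₙ = 15 rad/s and ζ = 7.5/(2·15) = 0.25.
%OS = 100·exp(−πζ/√(1−ζ²)) = 100·exp(−π·0.25/√(1−0.25²)) ≈ 44.4%.

%OS ≈ 44.4%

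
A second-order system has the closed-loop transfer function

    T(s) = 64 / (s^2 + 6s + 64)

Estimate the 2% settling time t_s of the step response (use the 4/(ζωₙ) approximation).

t_s ≈ 1.333 s

Comparing s^2 + 6s + 64 to s^2 + 2ζωₙs + ωₙ²: ωₙ = 8 rad/s and ζ = 6/(2·8) = 0.375.
ζωₙ = 6/2 = 3, so t_s ≈ 4/(ζωₙ) = 4/3 ≈ 1.333 s.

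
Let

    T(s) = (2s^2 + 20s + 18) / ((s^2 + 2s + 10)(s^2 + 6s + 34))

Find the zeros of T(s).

Set the numerator to zero: 2s^2 + 20s + 18 = 0, i.e. 2·(s^2 + 10s + 9) = 0.
Factoring: (s + 1)(s + 9) = 0.

s = -1, -9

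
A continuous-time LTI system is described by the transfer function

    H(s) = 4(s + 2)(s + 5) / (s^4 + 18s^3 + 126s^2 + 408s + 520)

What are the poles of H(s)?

s = -5 + j, -5 - j, -4 + 2j, -4 - 2j

The poles are the roots of the denominator s^4 + 18s^3 + 126s^2 + 408s + 520 = 0.
No real roots exist; factor into two real quadratics: (s^2 + 10s + 26)(s^2 + 8s + 20) = 0.
Each quadratic gives a conjugate pair via the quadratic formula.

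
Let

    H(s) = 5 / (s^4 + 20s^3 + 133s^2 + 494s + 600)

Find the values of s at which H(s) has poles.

The poles are the roots of the denominator s^4 + 20s^3 + 133s^2 + 494s + 600 = 0.
Trying s = -2: the polynomial evaluates to 0, so (s + 2) is a factor.
Dividing out leaves s^3 + 18s^2 + 97s + 300 = 0.
This factors further as (s^2 + 6s + 25)(s + 12) = 0.

s = -3 ± 4j, -2, -12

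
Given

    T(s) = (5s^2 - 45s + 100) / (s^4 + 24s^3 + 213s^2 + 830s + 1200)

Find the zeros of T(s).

s = 4, 5

Set the numerator to zero: 5s^2 - 45s + 100 = 0, i.e. 5·(s^2 - 9s + 20) = 0.
Factoring: (s - 4)(s - 5) = 0.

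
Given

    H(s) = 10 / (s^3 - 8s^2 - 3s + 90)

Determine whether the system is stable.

The denominator s^3 - 8s^2 - 3s + 90 factors as (s - 6)(s + 3)(s - 5), giving poles at s = 6, -3, 5.
Since the pole(s) at s = 6, 5 lie in the right half-plane, the system is unstable.

unstable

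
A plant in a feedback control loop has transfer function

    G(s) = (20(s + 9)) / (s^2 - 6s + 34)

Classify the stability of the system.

The poles can be read from the denominator factors: s = 3 + 5j, 3 - 5j.
Since the pole(s) at s = 3 + 5j, 3 - 5j lie in the right half-plane, the system is unstable.

unstable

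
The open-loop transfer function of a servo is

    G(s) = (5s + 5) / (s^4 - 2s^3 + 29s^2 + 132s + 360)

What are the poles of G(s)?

s = 3 + 6j, 3 - 6j, -2 + 2j, -2 - 2j

The poles are the roots of the denominator s^4 - 2s^3 + 29s^2 + 132s + 360 = 0.
No real roots exist; factor into two real quadratics: (s^2 - 6s + 45)(s^2 + 4s + 8) = 0.
Each quadratic gives a conjugate pair via the quadratic formula.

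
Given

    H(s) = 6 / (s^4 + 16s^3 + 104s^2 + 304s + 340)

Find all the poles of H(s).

The poles are the roots of the denominator s^4 + 16s^3 + 104s^2 + 304s + 340 = 0.
No real roots exist; factor into two real quadratics: (s^2 + 10s + 34)(s^2 + 6s + 10) = 0.
Each quadratic gives a conjugate pair via the quadratic formula.

s = -5 ± 3j, -3 ± j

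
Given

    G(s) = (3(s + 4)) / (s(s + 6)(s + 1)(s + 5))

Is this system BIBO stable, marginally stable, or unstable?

marginally stable

The poles can be read from the denominator factors: s = 0, -6, -1, -5.
Since the simple pole(s) at s = 0 lie on the jω-axis with none in the right half-plane, the system is marginally stable.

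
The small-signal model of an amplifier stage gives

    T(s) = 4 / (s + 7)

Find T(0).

T(0) = 4/7 ≈ 0.5714

At s = 0 each factor (s + a) contributes a and each (s^2 + bs + c) contributes c.
T(0) = 4·1 / ((7)) = 4/7 = 4/7.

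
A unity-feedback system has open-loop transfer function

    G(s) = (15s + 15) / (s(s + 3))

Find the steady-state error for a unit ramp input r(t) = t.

e_ss = 0.2000

G(s) has one pole at the origin.
This is a Type 1 system. Kv = lim_{s→0} s·G(s) = 15/3 = 5.
e_ss = 1/Kv = 1/(5) = 1/5 ≈ 0.2000.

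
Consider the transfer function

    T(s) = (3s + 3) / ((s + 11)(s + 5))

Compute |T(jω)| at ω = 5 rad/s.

Substitute s = j5: numerator = 3 + j15, denominator = 30 + j80.
|T(j5)| = |3 + j15| / |30 + j80| = 15.297 / 85.440 ≈ 0.1790.

|T(j5)| ≈ 0.1790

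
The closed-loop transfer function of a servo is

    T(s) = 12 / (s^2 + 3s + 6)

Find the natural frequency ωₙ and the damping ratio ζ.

ωₙ ≈ 2.449 rad/s, ζ ≈ 0.6124

Compare the denominator to the standard form s^2 + 2ζωₙs + ωₙ².
ωₙ² = 6, so ωₙ = √6 ≈ 2.449 rad/s.
2ζωₙ = 3, so ζ = 3/(2·√6) ≈ 0.6124.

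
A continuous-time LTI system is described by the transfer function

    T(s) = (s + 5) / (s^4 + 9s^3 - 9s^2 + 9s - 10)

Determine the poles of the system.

s = j, -j, -10, 1

The poles are the roots of the denominator s^4 + 9s^3 - 9s^2 + 9s - 10 = 0.
Trying s = -10: the polynomial evaluates to 0, so (s + 10) is a factor.
Dividing out leaves s^3 - s^2 + s - 1 = 0.
This factors further as (s^2 + 1)(s - 1) = 0.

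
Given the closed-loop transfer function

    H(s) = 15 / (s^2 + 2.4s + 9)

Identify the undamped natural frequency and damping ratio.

ωₙ = 3 rad/s, ζ = 0.4

Compare the denominator to the standard form s^2 + 2ζωₙs + ωₙ².
ωₙ² = 9, so ωₙ = 3 rad/s.
2ζωₙ = 2.4, so ζ = 2.4/(2·3) = 0.4.
With ζ = 0.4 the response is underdamped.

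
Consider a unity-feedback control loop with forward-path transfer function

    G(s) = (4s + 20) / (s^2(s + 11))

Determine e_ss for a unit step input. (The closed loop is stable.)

e_ss = 0

G(s) has 2 poles at the origin.
This is a Type 2 system; for a step input the steady-state error is zero.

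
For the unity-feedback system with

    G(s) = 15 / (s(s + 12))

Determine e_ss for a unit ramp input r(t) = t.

e_ss = 0.8000

G(s) has one pole at the origin.
This is a Type 1 system. Kv = lim_{s→0} s·G(s) = 15/12 = 5/4.
e_ss = 1/Kv = 1/(5/4) = 4/5 ≈ 0.8000.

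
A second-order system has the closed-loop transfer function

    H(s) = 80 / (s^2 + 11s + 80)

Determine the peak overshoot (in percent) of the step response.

%OS ≈ 8.63%

Comparing s^2 + 11s + 80 to s^2 + 2ζωₙs + ωₙ²: ωₙ = √80 ≈ 8.944 rad/s and ζ = 11/(2·√80) ≈ 0.6149.
%OS = 100·exp(−πζ/√(1−ζ²)) = 100·exp(−π·0.6149/√(1−0.6149²)) ≈ 8.63%.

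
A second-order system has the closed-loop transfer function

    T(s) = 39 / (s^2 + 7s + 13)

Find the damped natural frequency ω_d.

Comparing s^2 + 7s + 13 to s^2 + 2ζωₙs + ωₙ²: ωₙ = √13 ≈ 3.606 rad/s and ζ = 7/(2·√13) ≈ 0.9707.
ζωₙ = 7/2 = 3.5, so ω_d = ωₙ√(1−ζ²) = √(ωₙ² − (ζωₙ)²) = √(13 − 3.5²) = √0.75 ≈ 0.8660 rad/s.

ω_d ≈ 0.8660 rad/s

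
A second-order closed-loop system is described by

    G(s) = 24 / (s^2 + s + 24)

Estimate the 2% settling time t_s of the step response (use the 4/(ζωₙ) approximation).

t_s ≈ 8 s

Comparing s^2 + s + 24 to s^2 + 2ζωₙs + ωₙ²: ωₙ = √24 ≈ 4.899 rad/s and ζ = 1/(2·√24) ≈ 0.1021.
ζωₙ = 1/2 = 0.5, so t_s ≈ 4/(ζωₙ) = 4/0.5 = 8 s.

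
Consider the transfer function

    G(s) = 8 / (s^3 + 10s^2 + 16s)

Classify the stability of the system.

marginally stable

The denominator s^3 + 10s^2 + 16s factors as s(s + 8)(s + 2), giving poles at s = 0, -8, -2.
Since the simple pole(s) at s = 0 lie on the jω-axis with none in the right half-plane, the system is marginally stable.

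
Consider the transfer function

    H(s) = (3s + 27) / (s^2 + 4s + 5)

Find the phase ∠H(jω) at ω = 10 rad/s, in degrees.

∠H(j10) ≈ -109.2°

At s = j10: numerator = 27 + j30, denominator = -95 + j40.
∠H = ∠num − ∠den = 48.013° − (157.17°) = -109.2°.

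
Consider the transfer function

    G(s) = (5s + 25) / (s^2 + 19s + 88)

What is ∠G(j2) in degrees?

∠G(j2) ≈ -2.540°

At s = j2: numerator = 25 + j10, denominator = 84 + j38.
∠G = ∠num − ∠den = 21.801° − (24.341°) = -2.540°.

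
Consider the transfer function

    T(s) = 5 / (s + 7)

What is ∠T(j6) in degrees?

At s = j6: numerator = 5, denominator = 7 + j6.
∠T = ∠num − ∠den = 0° − (40.601°) = -40.60°.

∠T(j6) ≈ -40.60°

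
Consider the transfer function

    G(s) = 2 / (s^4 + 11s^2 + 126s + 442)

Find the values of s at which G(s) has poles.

s = 3 ± 5j, -3 ± 2j

The poles are the roots of the denominator s^4 + 11s^2 + 126s + 442 = 0.
No real roots exist; factor into two real quadratics: (s^2 - 6s + 34)(s^2 + 6s + 13) = 0.
Each quadratic gives a conjugate pair via the quadratic formula.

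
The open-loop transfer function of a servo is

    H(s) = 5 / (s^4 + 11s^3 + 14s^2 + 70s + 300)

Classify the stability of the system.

The denominator s^4 + 11s^3 + 14s^2 + 70s + 300 factors as (s + 10)(s + 3)(s^2 - 2s + 10), giving poles at s = -10, -3, 1 + 3j, 1 - 3j.
Since the pole(s) at s = 1 ± 3j lie in the right half-plane, the system is unstable.

unstable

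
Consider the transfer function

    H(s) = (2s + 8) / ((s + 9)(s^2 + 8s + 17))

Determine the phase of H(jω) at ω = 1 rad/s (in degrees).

∠H(j1) ≈ -18.87°

At s = j1: numerator = 8 + j2, denominator = 136 + j88.
∠H = ∠num − ∠den = 14.036° − (32.905°) = -18.87°.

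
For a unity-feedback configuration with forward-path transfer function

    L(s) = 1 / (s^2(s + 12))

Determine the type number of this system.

Type 2

The denominator has 2 factors of s at the origin (free integrators), so this is a Type 2 system.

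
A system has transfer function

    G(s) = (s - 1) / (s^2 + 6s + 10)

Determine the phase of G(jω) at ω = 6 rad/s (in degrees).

∠G(j6) ≈ -26.38°

At s = j6: numerator = -1 + j6, denominator = -26 + j36.
∠G = ∠num − ∠den = 99.462° − (125.84°) = -26.38°.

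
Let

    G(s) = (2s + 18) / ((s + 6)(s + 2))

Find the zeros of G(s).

s = -9

Set the numerator to zero: 2s + 18 = 0, i.e. 2·(s + 9) = 0.
So s = -9.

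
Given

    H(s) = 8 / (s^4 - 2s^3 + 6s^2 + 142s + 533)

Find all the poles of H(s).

s = 4 ± 5j, -3 ± 2j

The poles are the roots of the denominator s^4 - 2s^3 + 6s^2 + 142s + 533 = 0.
No real roots exist; factor into two real quadratics: (s^2 - 8s + 41)(s^2 + 6s + 13) = 0.
Each quadratic gives a conjugate pair via the quadratic formula.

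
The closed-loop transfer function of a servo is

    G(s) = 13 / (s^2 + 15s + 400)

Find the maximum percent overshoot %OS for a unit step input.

%OS ≈ 28.1%

Comparing s^2 + 15s + 400 to s^2 + 2ζωₙs + ωₙ²: ωₙ = 20 rad/s and ζ = 15/(2·20) = 0.375.
%OS = 100·exp(−πζ/√(1−ζ²)) = 100·exp(−π·0.375/√(1−0.375²)) ≈ 28.1%.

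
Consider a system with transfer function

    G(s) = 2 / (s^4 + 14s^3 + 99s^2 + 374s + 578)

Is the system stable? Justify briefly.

stable

The denominator s^4 + 14s^3 + 99s^2 + 374s + 578 factors as (s^2 + 6s + 34)(s^2 + 8s + 17), giving poles at s = -3 ± 5j, -4 ± j.
Since all poles lie strictly in the left half-plane, the system is stable.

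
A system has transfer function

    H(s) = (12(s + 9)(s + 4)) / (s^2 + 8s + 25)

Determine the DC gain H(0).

H(0) = 432/25 ≈ 17.28

At s = 0 each factor (s + a) contributes a and each (s^2 + bs + c) contributes c.
H(0) = 12·(9) · (4) / ((25)) = 432/25 = 432/25.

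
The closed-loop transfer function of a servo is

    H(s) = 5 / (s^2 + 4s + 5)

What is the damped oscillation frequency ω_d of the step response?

ω_d = 1 rad/s

Comparing s^2 + 4s + 5 to s^2 + 2ζωₙs + ωₙ²: ωₙ = √5 ≈ 2.236 rad/s and ζ = 4/(2·√5) ≈ 0.8944.
ζωₙ = 4/2 = 2, so ω_d = ωₙ√(1−ζ²) = √(ωₙ² − (ζωₙ)²) = √(5 − 2²) = √1 = 1 rad/s.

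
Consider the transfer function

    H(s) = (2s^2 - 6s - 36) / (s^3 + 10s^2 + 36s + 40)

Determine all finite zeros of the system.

s = -3, 6

Set the numerator to zero: 2s^2 - 6s - 36 = 0, i.e. 2·(s^2 - 3s - 18) = 0.
Factoring: (s + 3)(s - 6) = 0.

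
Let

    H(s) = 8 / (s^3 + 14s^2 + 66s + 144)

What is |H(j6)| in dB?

|H(j6)|_dB ≈ -34.0 dB

Substitute s = j6: numerator = 8, denominator = -360 + j180.
|H(j6)| = |8| / |-360 + j180| = 8 / 402.49 ≈ 0.01988.
In decibels: 20·log₁₀(0.01988) ≈ -34.0 dB.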